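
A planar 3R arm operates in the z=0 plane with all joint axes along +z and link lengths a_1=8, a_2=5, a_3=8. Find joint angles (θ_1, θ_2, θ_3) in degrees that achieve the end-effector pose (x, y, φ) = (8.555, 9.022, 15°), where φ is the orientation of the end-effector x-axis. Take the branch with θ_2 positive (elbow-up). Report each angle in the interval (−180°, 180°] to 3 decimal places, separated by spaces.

wrist centre = target − a_3·(cos φ, sin φ) = (0.8276, 6.9514)
cos θ_2 = (49.0075−8²−5²)/(2·8·5) = -0.4999; θ_2 = 119.9938° (elbow-up)
β = atan2(6.9514,0.8276) = 83.2107°; ψ = atan2(4.3304,5.5005) = 38.2126°
θ_1 = β − ψ = 44.9981°
θ_3 = φ − θ_1 − θ_2 = -149.9919° (wrapped to (-180°,180°])

44.998 119.994 -149.992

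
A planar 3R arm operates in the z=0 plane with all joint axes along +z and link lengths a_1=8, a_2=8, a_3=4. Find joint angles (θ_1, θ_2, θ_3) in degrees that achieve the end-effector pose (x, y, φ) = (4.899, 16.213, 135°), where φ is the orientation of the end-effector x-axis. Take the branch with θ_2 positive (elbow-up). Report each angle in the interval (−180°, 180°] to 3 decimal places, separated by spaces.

wrist centre = target − a_3·(cos φ, sin φ) = (7.7274, 13.3846)
cos θ_2 = (238.8599−8²−8²)/(2·8·8) = 0.8661; θ_2 = 29.9922° (elbow-up)
β = atan2(13.3846,7.7274) = 60.0005°; ψ = atan2(3.9991,14.9287) = 14.9961°
θ_1 = β − ψ = 45.0044°
θ_3 = φ − θ_1 − θ_2 = 60.0034° (wrapped to (-180°,180°])

45.004 29.992 60.003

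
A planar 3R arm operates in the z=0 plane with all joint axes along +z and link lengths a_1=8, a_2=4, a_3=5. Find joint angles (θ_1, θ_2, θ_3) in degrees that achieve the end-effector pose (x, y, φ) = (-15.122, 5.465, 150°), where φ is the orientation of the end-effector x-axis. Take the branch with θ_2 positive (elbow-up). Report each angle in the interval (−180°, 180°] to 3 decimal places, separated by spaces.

149.999 44.999 -44.998

wrist centre = target − a_3·(cos φ, sin φ) = (-10.7919, 2.9650)
cos θ_2 = (125.2557−8²−4²)/(2·8·4) = 0.7071; θ_2 = 44.9988° (elbow-up)
β = atan2(2.9650,-10.7919) = 164.6374°; ψ = atan2(2.8284,10.8285) = 14.6384°
θ_1 = β − ψ = 149.9989°
θ_3 = φ − θ_1 − θ_2 = -44.9978° (wrapped to (-180°,180°])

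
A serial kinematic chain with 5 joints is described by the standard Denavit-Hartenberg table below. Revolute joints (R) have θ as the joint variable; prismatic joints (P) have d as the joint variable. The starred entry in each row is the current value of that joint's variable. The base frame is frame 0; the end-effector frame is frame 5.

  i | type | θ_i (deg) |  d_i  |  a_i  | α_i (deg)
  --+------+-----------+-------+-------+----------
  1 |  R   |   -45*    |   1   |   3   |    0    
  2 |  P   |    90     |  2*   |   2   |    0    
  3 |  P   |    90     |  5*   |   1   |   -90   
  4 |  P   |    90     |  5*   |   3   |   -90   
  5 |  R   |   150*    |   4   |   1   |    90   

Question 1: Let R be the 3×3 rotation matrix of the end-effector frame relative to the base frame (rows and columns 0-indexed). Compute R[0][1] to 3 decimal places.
End-effector y-axis (col 1 of R) = (0.7071,-0.7071,-0.0000)
R[0][1] = 0.7071

0.707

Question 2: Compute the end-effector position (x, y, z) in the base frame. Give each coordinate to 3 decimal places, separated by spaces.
2.475 -6.010 5.866

after link 1: o_1 = (2.1213, -2.1213, 1.0000)
after link 2: o_2 = (3.5355, -0.7071, 3.0000)
after link 3: o_3 = (2.8284, 0.0000, 8.0000)
after link 4: o_4 = (-0.7071, -3.5355, 5.0000)
after link 5: o_5 = (2.4749, -6.0104, 5.8660)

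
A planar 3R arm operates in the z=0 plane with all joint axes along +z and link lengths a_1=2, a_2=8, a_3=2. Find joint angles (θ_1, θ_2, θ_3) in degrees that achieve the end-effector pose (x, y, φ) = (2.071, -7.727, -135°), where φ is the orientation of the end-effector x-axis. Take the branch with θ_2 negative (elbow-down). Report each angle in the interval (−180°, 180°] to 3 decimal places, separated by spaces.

wrist centre = target − a_3·(cos φ, sin φ) = (3.4852, -6.3128)
cos θ_2 = (51.9980−2²−8²)/(2·2·8) = -0.5001; θ_2 = -120.0042° (elbow-down)
β = atan2(-6.3128,3.4852) = -61.0974°; ψ = atan2(-6.9279,-2.0005) = -106.1066°
θ_1 = β − ψ = 45.0092°
θ_3 = φ − θ_1 − θ_2 = -60.0050° (wrapped to (-180°,180°])

45.009 -120.004 -60.005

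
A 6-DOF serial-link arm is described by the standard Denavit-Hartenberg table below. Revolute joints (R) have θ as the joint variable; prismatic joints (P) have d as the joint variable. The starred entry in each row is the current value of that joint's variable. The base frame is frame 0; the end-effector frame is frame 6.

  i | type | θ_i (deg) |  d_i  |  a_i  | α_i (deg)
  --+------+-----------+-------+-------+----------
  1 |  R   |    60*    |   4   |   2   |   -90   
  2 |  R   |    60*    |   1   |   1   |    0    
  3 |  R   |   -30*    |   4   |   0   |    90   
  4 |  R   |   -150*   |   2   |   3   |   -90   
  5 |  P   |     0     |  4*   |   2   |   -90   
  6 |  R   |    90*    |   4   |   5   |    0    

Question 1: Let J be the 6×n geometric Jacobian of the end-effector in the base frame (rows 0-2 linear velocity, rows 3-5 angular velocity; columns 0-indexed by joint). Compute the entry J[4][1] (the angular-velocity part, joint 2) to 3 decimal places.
0.500

axis z_1 = (-0.8660,0.5000,0.0000); lever o_n−o_1 = (-5.2566,-2.3726,-0.1830)
cross product → J_v[:, 1] = (-0.0915,-0.1585,4.6830)
J_ω[:, 1] = z_1
entry J[4][1] = 0.5000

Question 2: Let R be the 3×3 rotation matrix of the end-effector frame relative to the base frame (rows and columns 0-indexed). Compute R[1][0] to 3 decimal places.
End-effector x-axis (col 0 of R) = (-0.9665,0.0580,0.2500)
R[1][0] = 0.0580

0.058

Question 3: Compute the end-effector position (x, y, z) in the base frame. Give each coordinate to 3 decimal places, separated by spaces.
after link 1: o_1 = (1.0000, 1.7321, 4.0000)
after link 2: o_2 = (0.3840, 2.6651, 3.1340)
after link 3: o_3 = (-3.0801, 4.6651, 3.1340)
after link 4: o_4 = (-2.4061, 2.8325, 6.1651)
after link 5: o_5 = (1.5760, 0.8014, 6.0311)
after link 6: o_6 = (-4.2566, -0.6405, 3.8170)

-4.257 -0.641 3.817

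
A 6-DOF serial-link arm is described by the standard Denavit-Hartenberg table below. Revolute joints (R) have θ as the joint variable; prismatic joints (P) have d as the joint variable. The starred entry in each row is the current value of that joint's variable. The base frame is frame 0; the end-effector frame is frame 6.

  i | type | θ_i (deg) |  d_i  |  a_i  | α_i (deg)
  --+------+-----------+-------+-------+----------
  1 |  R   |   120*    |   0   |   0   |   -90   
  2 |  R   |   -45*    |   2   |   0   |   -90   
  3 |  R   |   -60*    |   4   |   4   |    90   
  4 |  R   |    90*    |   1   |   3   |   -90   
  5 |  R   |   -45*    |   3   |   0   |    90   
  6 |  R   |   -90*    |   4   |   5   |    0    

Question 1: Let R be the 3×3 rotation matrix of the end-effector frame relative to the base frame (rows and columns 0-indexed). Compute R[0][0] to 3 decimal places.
-0.927

End-effector x-axis (col 0 of R) = (-0.9268,-0.1268,0.3536)
R[0][0] = -0.9268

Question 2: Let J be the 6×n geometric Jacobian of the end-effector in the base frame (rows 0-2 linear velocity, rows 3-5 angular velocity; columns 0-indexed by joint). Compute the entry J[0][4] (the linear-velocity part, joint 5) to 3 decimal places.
axis z_4 = (0.9268,0.1268,-0.3536); lever o_n−o_4 = (-1.2123,-4.1928,0.9751)
cross product → J_v[:, 4] = (-1.3587,-0.4751,-3.7321)
J_ω[:, 4] = z_4
entry J[0][4] = -1.3587

-1.359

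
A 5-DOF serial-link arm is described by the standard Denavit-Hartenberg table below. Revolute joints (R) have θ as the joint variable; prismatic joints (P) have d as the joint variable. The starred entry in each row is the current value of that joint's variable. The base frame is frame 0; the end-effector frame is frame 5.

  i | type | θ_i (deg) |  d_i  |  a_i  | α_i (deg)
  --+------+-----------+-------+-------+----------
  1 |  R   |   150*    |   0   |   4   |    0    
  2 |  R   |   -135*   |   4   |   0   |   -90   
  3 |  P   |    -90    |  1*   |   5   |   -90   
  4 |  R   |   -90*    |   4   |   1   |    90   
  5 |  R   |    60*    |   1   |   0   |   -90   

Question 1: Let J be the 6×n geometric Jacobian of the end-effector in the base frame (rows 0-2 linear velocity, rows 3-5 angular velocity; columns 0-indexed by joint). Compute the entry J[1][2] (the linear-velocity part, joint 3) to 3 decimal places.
prismatic axis z_2 = (-0.2588,0.9659,0.0000)
J_v[:, 2] = z_2; J_ω[:, 2] = (0,0,0)
entry J[1][2] = 0.9659

0.966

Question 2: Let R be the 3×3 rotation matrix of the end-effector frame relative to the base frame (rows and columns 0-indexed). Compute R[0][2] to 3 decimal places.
0.707

End-effector z-axis (col 2 of R) = (0.7071,-0.7071,-0.0000)
R[0][2] = 0.7071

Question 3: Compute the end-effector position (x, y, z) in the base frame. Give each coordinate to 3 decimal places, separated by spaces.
-0.118 4.967 8.000

after link 1: o_1 = (-3.4641, 2.0000, 0.0000)
after link 2: o_2 = (-3.4641, 2.0000, 4.0000)
after link 3: o_3 = (-3.7229, 2.9659, 9.0000)
after link 4: o_4 = (-0.1180, 4.9671, 9.0000)
after link 5: o_5 = (-0.1180, 4.9671, 8.0000)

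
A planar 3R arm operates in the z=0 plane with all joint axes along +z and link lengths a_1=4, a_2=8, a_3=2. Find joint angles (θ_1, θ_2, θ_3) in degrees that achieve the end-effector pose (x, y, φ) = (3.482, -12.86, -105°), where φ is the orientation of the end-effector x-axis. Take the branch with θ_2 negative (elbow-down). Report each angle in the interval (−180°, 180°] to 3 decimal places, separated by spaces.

wrist centre = target − a_3·(cos φ, sin φ) = (3.9996, -10.9281)
cos θ_2 = (135.4215−4²−8²)/(2·4·8) = 0.8660; θ_2 = -30.0073° (elbow-down)
β = atan2(-10.9281,3.9996) = -69.8977°; ψ = atan2(-4.0009,10.9277) = -20.1089°
θ_1 = β − ψ = -49.7888°
θ_3 = φ − θ_1 − θ_2 = -25.2039° (wrapped to (-180°,180°])

-49.789 -30.007 -25.204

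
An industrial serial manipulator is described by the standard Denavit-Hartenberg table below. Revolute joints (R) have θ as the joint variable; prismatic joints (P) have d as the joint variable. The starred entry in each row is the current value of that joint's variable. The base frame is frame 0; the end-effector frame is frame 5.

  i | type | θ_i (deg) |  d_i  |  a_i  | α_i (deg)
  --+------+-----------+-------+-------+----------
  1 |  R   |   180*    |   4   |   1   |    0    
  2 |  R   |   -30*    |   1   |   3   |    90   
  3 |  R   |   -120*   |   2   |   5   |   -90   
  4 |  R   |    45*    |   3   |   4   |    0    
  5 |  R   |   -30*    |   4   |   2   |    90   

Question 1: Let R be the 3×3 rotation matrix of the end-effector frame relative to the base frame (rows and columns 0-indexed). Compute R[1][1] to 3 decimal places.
0.433

End-effector y-axis (col 1 of R) = (-0.7500,0.4330,-0.5000)
R[1][1] = 0.4330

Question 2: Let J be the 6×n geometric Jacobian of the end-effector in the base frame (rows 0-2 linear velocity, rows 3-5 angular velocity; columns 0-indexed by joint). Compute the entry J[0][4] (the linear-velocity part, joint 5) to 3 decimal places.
axis z_4 = (-0.7500,0.4330,-0.5000); lever o_n−o_4 = (-2.4223,0.8008,-3.6730)
cross product → J_v[:, 4] = (-1.1901,-1.5436,0.4483)
J_ω[:, 4] = z_4
entry J[0][4] = -1.1901

-1.190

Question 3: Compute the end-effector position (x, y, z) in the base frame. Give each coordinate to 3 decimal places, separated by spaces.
after link 1: o_1 = (-1.0000, 0.0000, 4.0000)
after link 2: o_2 = (-3.5981, 1.5000, 5.0000)
after link 3: o_3 = (-0.4330, 1.9821, 0.6699)
after link 4: o_4 = (-2.8725, 0.1245, -3.2796)
after link 5: o_5 = (-5.2948, 0.9253, -6.9526)

-5.295 0.925 -6.953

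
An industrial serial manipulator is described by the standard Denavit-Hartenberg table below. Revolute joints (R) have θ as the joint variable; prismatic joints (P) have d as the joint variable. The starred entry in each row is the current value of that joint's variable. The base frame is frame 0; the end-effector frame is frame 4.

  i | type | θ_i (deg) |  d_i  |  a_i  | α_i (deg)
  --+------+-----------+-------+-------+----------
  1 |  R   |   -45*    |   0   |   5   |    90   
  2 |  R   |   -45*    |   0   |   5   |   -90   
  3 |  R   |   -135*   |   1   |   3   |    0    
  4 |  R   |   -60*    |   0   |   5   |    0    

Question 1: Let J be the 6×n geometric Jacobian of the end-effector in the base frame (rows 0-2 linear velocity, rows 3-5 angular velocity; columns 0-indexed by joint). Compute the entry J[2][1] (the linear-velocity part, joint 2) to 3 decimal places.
-0.672

axis z_1 = (-0.7071,-0.7071,0.0000); lever o_n−o_1 = (-1.0604,-0.1095,2.0866)
cross product → J_v[:, 1] = (-1.4755,1.4755,-0.6724)
J_ω[:, 1] = z_1
entry J[2][1] = -0.6724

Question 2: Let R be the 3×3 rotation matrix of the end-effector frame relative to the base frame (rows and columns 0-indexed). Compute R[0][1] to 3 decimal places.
End-effector y-axis (col 1 of R) = (-0.8124,-0.5536,0.1830)
R[0][1] = -0.8124

-0.812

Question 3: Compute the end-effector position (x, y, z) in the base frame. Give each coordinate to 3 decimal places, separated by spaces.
after link 1: o_1 = (3.5355, -3.5355, 0.0000)
after link 2: o_2 = (6.0355, -6.0355, -3.5355)
after link 3: o_3 = (3.9749, -6.9749, -1.3284)
after link 4: o_4 = (2.4751, -3.6450, 2.0866)

2.475 -3.645 2.087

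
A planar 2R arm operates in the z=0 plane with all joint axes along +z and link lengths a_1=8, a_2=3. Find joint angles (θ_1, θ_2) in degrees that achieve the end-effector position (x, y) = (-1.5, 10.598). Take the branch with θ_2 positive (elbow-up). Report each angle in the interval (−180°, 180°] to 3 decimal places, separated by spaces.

89.999 30.004

cos θ_2 = (114.5676−8²−3²)/(2·8·3) = 0.8660; θ_2 = 30.0039° (elbow-up)
β = atan2(10.5980,-1.5000) = 98.0559°; ψ = atan2(1.5002,10.5980) = 8.0569°
θ_1 = β − ψ = 89.9991°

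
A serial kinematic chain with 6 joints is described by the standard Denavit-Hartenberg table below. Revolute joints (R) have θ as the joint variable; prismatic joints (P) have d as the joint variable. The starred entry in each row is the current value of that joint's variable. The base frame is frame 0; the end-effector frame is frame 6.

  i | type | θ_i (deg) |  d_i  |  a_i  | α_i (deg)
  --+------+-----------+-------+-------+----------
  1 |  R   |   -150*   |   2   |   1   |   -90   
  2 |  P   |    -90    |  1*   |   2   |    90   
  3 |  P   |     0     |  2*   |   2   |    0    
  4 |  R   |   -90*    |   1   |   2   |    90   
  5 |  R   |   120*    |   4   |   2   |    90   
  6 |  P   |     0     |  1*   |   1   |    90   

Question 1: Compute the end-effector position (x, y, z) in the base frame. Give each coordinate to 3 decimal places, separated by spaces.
4.232 2.866 2.000

after link 1: o_1 = (-0.8660, -0.5000, 2.0000)
after link 2: o_2 = (-0.3660, -1.3660, 4.0000)
after link 3: o_3 = (1.3660, -0.3660, 6.0000)
after link 4: o_4 = (1.2321, 1.8660, 6.0000)
after link 5: o_5 = (3.2321, 1.8660, 2.0000)
after link 6: o_6 = (4.2321, 2.8660, 2.0000)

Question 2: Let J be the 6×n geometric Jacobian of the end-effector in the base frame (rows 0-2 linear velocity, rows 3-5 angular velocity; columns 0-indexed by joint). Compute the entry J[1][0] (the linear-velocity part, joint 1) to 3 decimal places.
4.232

axis z_0 = ẑ; lever o_n−o_0 = (4.2321,2.8660,2.0000)
cross product → J_v[:, 0] = (-2.8660,4.2321,0.0000)
J_ω[:, 0] = z_0
entry J[1][0] = 4.2321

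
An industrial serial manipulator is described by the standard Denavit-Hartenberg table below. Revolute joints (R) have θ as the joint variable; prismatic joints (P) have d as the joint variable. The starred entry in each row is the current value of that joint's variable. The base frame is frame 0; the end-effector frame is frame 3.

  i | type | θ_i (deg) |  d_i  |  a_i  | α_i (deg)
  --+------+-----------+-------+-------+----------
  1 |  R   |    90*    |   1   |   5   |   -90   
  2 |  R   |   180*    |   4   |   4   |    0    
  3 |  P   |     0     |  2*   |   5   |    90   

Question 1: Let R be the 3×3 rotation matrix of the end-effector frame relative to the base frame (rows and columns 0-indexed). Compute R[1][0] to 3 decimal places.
-1.000

End-effector x-axis (col 0 of R) = (-0.0000,-1.0000,-0.0000)
R[1][0] = -1.0000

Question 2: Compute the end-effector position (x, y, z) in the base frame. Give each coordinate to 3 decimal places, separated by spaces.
-6.000 -4.000 1.000

after link 1: o_1 = (0.0000, 5.0000, 1.0000)
after link 2: o_2 = (-4.0000, 1.0000, 1.0000)
after link 3: o_3 = (-6.0000, -4.0000, 1.0000)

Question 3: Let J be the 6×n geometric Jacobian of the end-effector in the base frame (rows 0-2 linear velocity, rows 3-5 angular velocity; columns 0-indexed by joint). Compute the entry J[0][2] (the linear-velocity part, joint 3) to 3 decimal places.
prismatic axis z_2 = (-1.0000,0.0000,0.0000)
J_v[:, 2] = z_2; J_ω[:, 2] = (0,0,0)
entry J[0][2] = -1.0000

-1.000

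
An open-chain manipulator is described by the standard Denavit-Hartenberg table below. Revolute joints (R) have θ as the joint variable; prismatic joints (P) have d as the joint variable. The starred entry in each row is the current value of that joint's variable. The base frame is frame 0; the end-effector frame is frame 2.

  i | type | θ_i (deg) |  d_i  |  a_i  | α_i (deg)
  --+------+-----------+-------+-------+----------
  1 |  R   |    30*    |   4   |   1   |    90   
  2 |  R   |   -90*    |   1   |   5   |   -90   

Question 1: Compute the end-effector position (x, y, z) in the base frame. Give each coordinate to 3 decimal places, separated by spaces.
after link 1: o_1 = (0.8660, 0.5000, 4.0000)
after link 2: o_2 = (1.3660, -0.3660, -1.0000)

1.366 -0.366 -1.000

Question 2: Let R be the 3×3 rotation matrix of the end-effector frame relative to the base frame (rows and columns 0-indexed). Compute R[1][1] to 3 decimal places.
End-effector y-axis (col 1 of R) = (-0.5000,0.8660,-0.0000)
R[1][1] = 0.8660

0.866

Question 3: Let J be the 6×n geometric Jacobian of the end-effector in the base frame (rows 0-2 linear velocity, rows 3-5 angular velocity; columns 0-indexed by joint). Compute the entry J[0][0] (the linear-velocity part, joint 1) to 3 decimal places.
0.366

axis z_0 = ẑ; lever o_n−o_0 = (1.3660,-0.3660,-1.0000)
cross product → J_v[:, 0] = (0.3660,1.3660,-0.0000)
J_ω[:, 0] = z_0
entry J[0][0] = 0.3660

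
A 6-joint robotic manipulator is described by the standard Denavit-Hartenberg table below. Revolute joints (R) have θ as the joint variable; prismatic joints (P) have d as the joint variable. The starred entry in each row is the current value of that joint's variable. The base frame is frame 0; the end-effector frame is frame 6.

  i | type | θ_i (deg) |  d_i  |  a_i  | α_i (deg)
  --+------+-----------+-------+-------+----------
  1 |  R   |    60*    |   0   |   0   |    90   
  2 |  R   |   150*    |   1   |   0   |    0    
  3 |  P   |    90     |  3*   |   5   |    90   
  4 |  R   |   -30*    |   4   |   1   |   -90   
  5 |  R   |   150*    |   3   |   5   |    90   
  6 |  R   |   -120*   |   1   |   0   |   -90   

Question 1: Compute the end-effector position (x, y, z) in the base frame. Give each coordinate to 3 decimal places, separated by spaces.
after link 1: o_1 = (0.0000, 0.0000, 0.0000)
after link 2: o_2 = (0.8660, -0.5000, 0.0000)
after link 3: o_3 = (2.2141, -4.1651, -4.3301)
after link 4: o_4 = (-0.1675, -7.2901, -3.0801)
after link 5: o_5 = (5.6026, -6.8224, -2.3816)
after link 6: o_6 = (5.6528, -6.2353, -3.1896)

5.653 -6.235 -3.190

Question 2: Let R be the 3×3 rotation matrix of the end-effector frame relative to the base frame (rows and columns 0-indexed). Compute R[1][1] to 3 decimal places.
End-effector y-axis (col 1 of R) = (-0.0502,-0.5870,0.8080)
R[1][1] = -0.5870

-0.587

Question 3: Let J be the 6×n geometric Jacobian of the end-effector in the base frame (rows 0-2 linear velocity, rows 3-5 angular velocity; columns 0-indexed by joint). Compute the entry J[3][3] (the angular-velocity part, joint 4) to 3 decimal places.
axis z_3 = (-0.4330,-0.7500,0.5000); lever o_n−o_3 = (3.4387,-2.0703,1.1405)
cross product → J_v[:, 3] = (0.1797,2.2132,3.4755)
J_ω[:, 3] = z_3
entry J[3][3] = -0.4330

-0.433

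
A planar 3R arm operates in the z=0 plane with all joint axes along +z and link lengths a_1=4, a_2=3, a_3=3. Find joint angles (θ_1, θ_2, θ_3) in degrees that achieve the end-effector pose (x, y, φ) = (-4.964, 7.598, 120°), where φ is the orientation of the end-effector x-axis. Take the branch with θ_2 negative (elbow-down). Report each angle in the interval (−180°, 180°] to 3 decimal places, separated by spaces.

wrist centre = target − a_3·(cos φ, sin φ) = (-3.4640, 4.9999)
cos θ_2 = (36.9985−4²−3²)/(2·4·3) = 0.4999; θ_2 = -60.0040° (elbow-down)
β = atan2(4.9999,-3.4640) = 124.7146°; ψ = atan2(-2.5982,5.4998) = -25.2866°
θ_1 = β − ψ = 150.0013°
θ_3 = φ − θ_1 − θ_2 = 30.0028° (wrapped to (-180°,180°])

150.001 -60.004 30.003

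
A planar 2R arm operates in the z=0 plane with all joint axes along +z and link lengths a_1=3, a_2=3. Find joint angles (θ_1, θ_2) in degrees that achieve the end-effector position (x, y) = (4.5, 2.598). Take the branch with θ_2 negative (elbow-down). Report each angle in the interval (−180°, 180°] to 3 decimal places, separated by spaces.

60.000 -60.001

cos θ_2 = (26.9996−3²−3²)/(2·3·3) = 0.5000; θ_2 = -60.0015° (elbow-down)
β = atan2(2.5980,4.5000) = 29.9993°; ψ = atan2(-2.5981,4.4999) = -30.0007°
θ_1 = β − ψ = 60.0000°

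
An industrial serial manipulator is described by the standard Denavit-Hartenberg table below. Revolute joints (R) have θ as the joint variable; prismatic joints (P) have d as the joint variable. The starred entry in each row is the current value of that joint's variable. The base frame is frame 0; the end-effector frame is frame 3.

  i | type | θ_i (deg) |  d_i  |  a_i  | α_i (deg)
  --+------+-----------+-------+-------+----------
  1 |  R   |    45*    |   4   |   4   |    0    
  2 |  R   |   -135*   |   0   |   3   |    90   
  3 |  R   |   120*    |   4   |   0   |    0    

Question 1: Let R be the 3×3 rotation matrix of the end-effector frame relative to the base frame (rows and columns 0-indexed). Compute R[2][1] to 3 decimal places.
End-effector y-axis (col 1 of R) = (-0.0000,0.8660,-0.5000)
R[2][1] = -0.5000

-0.500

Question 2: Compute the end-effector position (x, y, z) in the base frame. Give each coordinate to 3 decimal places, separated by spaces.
after link 1: o_1 = (2.8284, 2.8284, 4.0000)
after link 2: o_2 = (2.8284, -0.1716, 4.0000)
after link 3: o_3 = (-1.1716, -0.1716, 4.0000)

-1.172 -0.172 4.000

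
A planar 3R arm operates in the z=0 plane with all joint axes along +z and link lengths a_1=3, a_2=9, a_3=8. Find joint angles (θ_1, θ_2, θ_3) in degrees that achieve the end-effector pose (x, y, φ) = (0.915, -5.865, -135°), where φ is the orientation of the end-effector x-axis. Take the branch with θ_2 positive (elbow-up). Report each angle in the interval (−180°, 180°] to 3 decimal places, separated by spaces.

-138.633 150.004 -146.371

wrist centre = target − a_3·(cos φ, sin φ) = (6.5719, -0.2081)
cos θ_2 = (43.2326−3²−9²)/(2·3·9) = -0.8661; θ_2 = 150.0043° (elbow-up)
β = atan2(-0.2081,6.5719) = -1.8141°; ψ = atan2(4.4994,-4.7946) = 136.8190°
θ_1 = β − ψ = -138.6331°
θ_3 = φ − θ_1 − θ_2 = -146.3713° (wrapped to (-180°,180°])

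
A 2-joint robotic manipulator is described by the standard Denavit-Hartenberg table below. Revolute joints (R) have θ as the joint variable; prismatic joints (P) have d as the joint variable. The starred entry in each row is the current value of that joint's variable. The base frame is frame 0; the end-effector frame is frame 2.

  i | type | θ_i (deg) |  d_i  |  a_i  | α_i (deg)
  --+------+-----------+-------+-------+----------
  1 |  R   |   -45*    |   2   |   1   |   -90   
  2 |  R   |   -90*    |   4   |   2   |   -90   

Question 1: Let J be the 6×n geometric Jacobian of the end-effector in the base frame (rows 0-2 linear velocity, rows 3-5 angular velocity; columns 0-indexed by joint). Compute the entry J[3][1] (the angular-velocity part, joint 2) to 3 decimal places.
axis z_1 = (0.7071,0.7071,0.0000); lever o_n−o_1 = (2.8284,2.8284,2.0000)
cross product → J_v[:, 1] = (1.4142,-1.4142,0.0000)
J_ω[:, 1] = z_1
entry J[3][1] = 0.7071

0.707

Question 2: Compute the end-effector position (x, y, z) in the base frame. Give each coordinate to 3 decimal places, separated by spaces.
3.536 2.121 4.000

after link 1: o_1 = (0.7071, -0.7071, 2.0000)
after link 2: o_2 = (3.5355, 2.1213, 4.0000)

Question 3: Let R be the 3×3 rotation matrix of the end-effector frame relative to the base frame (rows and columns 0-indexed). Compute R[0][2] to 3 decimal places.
0.707

End-effector z-axis (col 2 of R) = (0.7071,-0.7071,-0.0000)
R[0][2] = 0.7071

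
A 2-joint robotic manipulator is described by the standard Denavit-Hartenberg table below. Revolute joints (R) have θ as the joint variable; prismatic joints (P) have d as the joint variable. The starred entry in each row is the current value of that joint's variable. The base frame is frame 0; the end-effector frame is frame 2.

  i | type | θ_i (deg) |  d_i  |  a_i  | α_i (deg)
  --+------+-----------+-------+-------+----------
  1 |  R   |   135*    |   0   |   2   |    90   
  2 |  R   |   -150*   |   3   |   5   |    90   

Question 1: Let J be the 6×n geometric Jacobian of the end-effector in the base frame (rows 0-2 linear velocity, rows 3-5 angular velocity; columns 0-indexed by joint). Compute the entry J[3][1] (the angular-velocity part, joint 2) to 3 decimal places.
axis z_1 = (0.7071,0.7071,0.0000); lever o_n−o_1 = (5.1832,-0.9405,-2.5000)
cross product → J_v[:, 1] = (-1.7678,1.7678,-4.3301)
J_ω[:, 1] = z_1
entry J[3][1] = 0.7071

0.707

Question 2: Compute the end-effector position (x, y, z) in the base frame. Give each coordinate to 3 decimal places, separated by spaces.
3.769 0.474 -2.500

after link 1: o_1 = (-1.4142, 1.4142, 0.0000)
after link 2: o_2 = (3.7690, 0.4737, -2.5000)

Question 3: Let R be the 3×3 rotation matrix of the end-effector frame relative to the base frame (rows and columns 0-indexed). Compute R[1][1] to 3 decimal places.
0.707

End-effector y-axis (col 1 of R) = (0.7071,0.7071,0.0000)
R[1][1] = 0.7071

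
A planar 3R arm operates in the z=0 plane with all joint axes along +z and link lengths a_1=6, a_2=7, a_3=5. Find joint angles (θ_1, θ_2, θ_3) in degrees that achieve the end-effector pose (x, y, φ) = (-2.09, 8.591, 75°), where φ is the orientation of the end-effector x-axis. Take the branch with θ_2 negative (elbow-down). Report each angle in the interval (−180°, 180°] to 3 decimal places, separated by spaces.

wrist centre = target − a_3·(cos φ, sin φ) = (-3.3841, 3.7614)
cos θ_2 = (25.6000−6²−7²)/(2·6·7) = -0.7071; θ_2 = -135.0029° (elbow-down)
β = atan2(3.7614,-3.3841) = 131.9776°; ψ = atan2(-4.9495,1.0500) = -78.0227°
θ_1 = β − ψ = 210.0003°
θ_3 = φ − θ_1 − θ_2 = 0.0026° (wrapped to (-180°,180°])

-150.000 -135.003 0.003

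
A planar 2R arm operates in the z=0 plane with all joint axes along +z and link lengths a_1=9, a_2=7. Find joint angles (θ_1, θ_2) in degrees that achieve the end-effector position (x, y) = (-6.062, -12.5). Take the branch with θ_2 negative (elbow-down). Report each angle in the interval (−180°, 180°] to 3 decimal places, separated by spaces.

cos θ_2 = (192.9978−9²−7²)/(2·9·7) = 0.5000; θ_2 = -60.0011° (elbow-down)
β = atan2(-12.5000,-6.0620) = -115.8715°; ψ = atan2(-6.0622,12.4999) = -25.8727°
θ_1 = β − ψ = -89.9989°

-89.999 -60.001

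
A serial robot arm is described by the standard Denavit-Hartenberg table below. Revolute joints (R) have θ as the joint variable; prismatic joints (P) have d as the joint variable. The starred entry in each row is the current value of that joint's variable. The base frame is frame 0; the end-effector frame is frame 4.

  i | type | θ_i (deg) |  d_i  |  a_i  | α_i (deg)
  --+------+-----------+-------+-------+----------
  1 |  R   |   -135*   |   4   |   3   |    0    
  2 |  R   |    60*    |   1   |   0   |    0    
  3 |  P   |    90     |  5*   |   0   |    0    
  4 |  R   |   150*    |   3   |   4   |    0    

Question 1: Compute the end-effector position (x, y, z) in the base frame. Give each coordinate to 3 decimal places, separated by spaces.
-5.985 -1.086 13.000

after link 1: o_1 = (-2.1213, -2.1213, 4.0000)
after link 2: o_2 = (-2.1213, -2.1213, 5.0000)
after link 3: o_3 = (-2.1213, -2.1213, 10.0000)
after link 4: o_4 = (-5.9850, -1.0860, 13.0000)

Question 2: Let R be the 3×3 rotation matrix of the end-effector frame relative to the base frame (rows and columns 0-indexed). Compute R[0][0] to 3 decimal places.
-0.966

End-effector x-axis (col 0 of R) = (-0.9659,0.2588,0.0000)
R[0][0] = -0.9659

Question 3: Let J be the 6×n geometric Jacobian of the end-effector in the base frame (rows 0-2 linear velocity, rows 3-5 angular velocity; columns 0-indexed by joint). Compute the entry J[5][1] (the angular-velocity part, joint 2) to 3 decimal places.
axis z_1 = (0.0000,0.0000,1.0000); lever o_n−o_1 = (-3.8637,1.0353,9.0000)
cross product → J_v[:, 1] = (-1.0353,-3.8637,0.0000)
J_ω[:, 1] = z_1
entry J[5][1] = 1.0000

1.000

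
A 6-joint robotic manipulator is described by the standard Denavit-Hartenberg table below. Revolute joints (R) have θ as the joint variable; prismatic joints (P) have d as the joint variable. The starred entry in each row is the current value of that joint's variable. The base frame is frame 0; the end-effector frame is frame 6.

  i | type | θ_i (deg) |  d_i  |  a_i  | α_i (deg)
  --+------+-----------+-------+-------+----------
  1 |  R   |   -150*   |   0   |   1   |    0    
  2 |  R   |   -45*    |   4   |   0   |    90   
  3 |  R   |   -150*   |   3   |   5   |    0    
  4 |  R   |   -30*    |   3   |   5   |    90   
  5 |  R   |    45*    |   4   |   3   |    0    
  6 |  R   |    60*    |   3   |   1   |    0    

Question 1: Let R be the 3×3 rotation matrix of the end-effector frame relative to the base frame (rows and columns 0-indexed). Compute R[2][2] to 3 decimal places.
End-effector z-axis (col 2 of R) = (0.0000,0.0000,1.0000)
R[2][2] = 1.0000

1.000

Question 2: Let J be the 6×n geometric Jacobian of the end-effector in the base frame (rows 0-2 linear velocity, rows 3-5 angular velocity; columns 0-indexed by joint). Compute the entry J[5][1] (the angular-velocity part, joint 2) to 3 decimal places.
axis z_1 = (0.0000,0.0000,1.0000); lever o_n−o_1 = (13.1632,5.8807,8.5000)
cross product → J_v[:, 1] = (-5.8807,13.1632,0.0000)
J_ω[:, 1] = z_1
entry J[5][1] = 1.0000

1.000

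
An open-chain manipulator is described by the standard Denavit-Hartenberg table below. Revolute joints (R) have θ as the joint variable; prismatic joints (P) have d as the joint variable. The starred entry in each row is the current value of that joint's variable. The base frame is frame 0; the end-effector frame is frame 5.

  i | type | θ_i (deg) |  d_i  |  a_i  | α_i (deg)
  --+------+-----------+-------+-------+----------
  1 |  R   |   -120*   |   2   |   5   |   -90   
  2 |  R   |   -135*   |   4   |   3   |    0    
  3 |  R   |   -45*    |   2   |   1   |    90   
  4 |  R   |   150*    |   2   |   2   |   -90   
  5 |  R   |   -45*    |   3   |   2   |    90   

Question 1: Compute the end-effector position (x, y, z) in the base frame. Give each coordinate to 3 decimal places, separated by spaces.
1.257 -8.041 0.707

after link 1: o_1 = (-2.5000, -4.3301, 2.0000)
after link 2: o_2 = (2.0248, -4.4930, 4.1213)
after link 3: o_3 = (4.2568, -4.6270, 4.1213)
after link 4: o_4 = (4.2568, -6.6270, 2.1213)
after link 5: o_5 = (1.2568, -8.0412, 0.7071)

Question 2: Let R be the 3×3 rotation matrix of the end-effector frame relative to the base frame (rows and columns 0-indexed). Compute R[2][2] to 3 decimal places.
-0.707

End-effector z-axis (col 2 of R) = (0.0000,0.7071,-0.7071)
R[2][2] = -0.7071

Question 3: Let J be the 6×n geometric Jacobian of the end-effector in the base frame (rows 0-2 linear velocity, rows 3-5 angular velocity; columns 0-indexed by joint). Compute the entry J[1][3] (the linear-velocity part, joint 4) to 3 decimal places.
axis z_3 = (0.0000,0.0000,-1.0000); lever o_n−o_3 = (-3.0000,-3.4142,-3.4142)
cross product → J_v[:, 3] = (-3.4142,3.0000,-0.0000)
J_ω[:, 3] = z_3
entry J[1][3] = 3.0000

3.000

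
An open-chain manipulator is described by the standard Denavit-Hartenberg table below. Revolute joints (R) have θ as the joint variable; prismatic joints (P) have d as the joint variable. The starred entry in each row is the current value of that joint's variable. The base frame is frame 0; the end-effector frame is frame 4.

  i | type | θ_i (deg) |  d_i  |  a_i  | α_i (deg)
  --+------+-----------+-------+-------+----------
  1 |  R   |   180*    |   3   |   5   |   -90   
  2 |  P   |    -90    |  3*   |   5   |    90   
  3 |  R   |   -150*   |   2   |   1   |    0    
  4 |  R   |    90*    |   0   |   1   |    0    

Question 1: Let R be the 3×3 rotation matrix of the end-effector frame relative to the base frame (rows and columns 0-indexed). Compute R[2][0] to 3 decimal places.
End-effector x-axis (col 0 of R) = (0.0000,0.8660,0.5000)
R[2][0] = 0.5000

0.500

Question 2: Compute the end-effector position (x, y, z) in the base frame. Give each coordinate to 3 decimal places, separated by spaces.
after link 1: o_1 = (-5.0000, 0.0000, 3.0000)
after link 2: o_2 = (-5.0000, -3.0000, 8.0000)
after link 3: o_3 = (-3.0000, -2.5000, 7.1340)
after link 4: o_4 = (-3.0000, -1.6340, 7.6340)

-3.000 -1.634 7.634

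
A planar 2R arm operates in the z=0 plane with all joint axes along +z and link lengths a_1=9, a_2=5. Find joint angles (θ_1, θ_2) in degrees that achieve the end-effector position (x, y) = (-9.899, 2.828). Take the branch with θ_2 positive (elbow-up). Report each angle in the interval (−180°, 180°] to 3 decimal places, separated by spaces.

135.000 90.008

cos θ_2 = (105.9878−9²−5²)/(2·9·5) = -0.0001; θ_2 = 90.0078° (elbow-up)
β = atan2(2.8280,-9.8990) = 164.0561°; ψ = atan2(5.0000,8.9993) = 29.0564°
θ_1 = β − ψ = 134.9997°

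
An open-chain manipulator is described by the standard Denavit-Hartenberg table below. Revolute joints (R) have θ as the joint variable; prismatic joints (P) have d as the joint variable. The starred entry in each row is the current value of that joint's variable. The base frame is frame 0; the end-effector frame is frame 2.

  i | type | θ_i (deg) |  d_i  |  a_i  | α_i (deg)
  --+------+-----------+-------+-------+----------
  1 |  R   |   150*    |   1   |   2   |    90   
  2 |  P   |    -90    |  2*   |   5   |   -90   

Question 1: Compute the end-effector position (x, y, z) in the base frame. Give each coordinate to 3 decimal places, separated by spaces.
after link 1: o_1 = (-1.7321, 1.0000, 1.0000)
after link 2: o_2 = (-0.7321, 2.7321, -4.0000)

-0.732 2.732 -4.000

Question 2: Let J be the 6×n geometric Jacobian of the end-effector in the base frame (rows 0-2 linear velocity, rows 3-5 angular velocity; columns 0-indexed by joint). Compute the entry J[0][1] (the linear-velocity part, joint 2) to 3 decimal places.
0.500

prismatic axis z_1 = (0.5000,0.8660,0.0000)
J_v[:, 1] = z_1; J_ω[:, 1] = (0,0,0)
entry J[0][1] = 0.5000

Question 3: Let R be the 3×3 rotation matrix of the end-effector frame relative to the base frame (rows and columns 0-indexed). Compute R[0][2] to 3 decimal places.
End-effector z-axis (col 2 of R) = (-0.8660,0.5000,0.0000)
R[0][2] = -0.8660

-0.866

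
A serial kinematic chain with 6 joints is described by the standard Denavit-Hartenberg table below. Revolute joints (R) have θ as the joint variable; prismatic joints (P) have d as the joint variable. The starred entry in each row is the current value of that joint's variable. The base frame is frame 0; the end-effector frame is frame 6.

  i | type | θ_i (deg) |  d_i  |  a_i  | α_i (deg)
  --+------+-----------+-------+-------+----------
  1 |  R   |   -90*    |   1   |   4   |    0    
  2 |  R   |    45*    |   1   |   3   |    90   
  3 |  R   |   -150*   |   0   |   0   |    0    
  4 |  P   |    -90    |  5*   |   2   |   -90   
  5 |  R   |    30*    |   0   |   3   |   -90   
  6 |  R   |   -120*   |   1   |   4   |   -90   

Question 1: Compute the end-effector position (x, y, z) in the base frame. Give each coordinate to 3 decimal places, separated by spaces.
after link 1: o_1 = (0.0000, -4.0000, 1.0000)
after link 2: o_2 = (2.1213, -6.1213, 2.0000)
after link 3: o_3 = (2.1213, -6.1213, 2.0000)
after link 4: o_4 = (-2.1213, -8.9497, 3.7321)
after link 5: o_5 = (-1.9792, -6.9705, 5.9821)
after link 6: o_6 = (-3.4061, -5.7331, 2.3170)

-3.406 -5.733 2.317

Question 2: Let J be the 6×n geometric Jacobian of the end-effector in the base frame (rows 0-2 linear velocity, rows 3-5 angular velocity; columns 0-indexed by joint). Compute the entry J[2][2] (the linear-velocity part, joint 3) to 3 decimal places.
axis z_2 = (-0.7071,-0.7071,0.0000); lever o_n−o_2 = (-5.5274,0.3882,0.3170)
cross product → J_v[:, 2] = (-0.2241,0.2241,-4.1830)
J_ω[:, 2] = z_2
entry J[2][2] = -4.1830

-4.183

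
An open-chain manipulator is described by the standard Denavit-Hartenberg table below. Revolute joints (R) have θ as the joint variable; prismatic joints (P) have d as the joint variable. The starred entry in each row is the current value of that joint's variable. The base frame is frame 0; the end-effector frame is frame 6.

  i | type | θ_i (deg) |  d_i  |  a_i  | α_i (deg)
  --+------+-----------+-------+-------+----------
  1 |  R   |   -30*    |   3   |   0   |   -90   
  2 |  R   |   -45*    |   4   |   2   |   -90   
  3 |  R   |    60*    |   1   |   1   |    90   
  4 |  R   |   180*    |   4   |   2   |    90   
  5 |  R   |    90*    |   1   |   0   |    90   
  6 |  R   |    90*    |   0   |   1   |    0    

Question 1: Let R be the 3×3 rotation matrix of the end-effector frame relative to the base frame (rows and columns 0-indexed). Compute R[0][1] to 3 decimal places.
End-effector y-axis (col 1 of R) = (-0.7803,-0.1268,-0.6124)
R[0][1] = -0.7803

-0.780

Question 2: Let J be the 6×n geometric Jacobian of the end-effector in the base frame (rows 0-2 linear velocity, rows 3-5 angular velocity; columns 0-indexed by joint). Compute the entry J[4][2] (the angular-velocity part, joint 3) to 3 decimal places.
axis z_2 = (0.6124,-0.3536,-0.7071); lever o_n−o_2 = (5.0853,0.3734,-0.0254)
cross product → J_v[:, 2] = (0.2730,-3.5803,2.0266)
J_ω[:, 2] = z_2
entry J[4][2] = -0.3536

-0.354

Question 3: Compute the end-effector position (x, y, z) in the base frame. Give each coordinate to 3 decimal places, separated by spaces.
after link 1: o_1 = (0.0000, 0.0000, 3.0000)
after link 2: o_2 = (3.2247, 2.7570, 4.4142)
after link 3: o_3 = (3.7103, 1.4767, 4.0607)
after link 4: o_4 = (7.0853, 3.8375, 5.8030)
after link 5: o_5 = (7.6976, 3.4840, 5.0959)
after link 6: o_6 = (8.3100, 3.1304, 4.3888)

8.310 3.130 4.389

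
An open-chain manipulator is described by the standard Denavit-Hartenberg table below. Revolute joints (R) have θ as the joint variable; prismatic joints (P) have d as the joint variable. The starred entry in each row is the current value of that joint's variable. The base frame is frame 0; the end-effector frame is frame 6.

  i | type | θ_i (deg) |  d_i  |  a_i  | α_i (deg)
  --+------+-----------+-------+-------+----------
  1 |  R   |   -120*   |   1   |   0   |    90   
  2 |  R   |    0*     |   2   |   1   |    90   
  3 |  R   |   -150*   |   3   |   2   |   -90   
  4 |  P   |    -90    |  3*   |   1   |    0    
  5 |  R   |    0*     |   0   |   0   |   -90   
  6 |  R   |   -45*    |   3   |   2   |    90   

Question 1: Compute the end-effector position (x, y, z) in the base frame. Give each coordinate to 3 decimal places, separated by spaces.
4.305 -1.189 -4.414

after link 1: o_1 = (0.0000, 0.0000, 1.0000)
after link 2: o_2 = (-2.2321, 0.1340, 1.0000)
after link 3: o_3 = (-0.5000, 1.1340, -2.0000)
after link 4: o_4 = (1.0000, -1.4641, -3.0000)
after link 5: o_5 = (1.0000, -1.4641, -3.0000)
after link 6: o_6 = (4.3052, -1.1888, -4.4142)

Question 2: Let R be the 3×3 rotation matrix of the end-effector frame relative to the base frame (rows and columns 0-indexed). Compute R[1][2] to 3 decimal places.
End-effector z-axis (col 2 of R) = (0.3536,-0.6124,0.7071)
R[1][2] = -0.6124

-0.612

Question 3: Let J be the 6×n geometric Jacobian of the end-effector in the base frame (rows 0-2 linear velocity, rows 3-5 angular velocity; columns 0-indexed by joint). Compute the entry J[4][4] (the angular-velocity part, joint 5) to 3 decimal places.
axis z_4 = (0.5000,-0.8660,-0.0000); lever o_n−o_4 = (3.3052,0.2753,-1.4142)
cross product → J_v[:, 4] = (1.2247,0.7071,3.0000)
J_ω[:, 4] = z_4
entry J[4][4] = -0.8660

-0.866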